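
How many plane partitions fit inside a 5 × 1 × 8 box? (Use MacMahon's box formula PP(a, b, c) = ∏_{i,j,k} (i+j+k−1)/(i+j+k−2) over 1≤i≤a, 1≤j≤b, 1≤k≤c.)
PP(5, 1, 8) = 1287

Evaluate the triple product over i = 1..5, j = 1..1, k = 1..8. The factors are (2/1) · (3/2) · (4/3) · (5/4) · (6/5) · (7/6) · (8/7) · (9/8) · … (40 factors total). The numerators and denominators telescope so the product is an integer; carrying out the multiplication exactly gives PP(5, 1, 8) = 1287.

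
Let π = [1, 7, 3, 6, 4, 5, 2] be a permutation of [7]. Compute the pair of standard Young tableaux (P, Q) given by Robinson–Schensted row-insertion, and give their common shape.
P = [1, 2, 4, 5] / [3] / [6] / [7];  Q = [1, 2, 4, 6] / [3] / [5] / [7];  common shape = (4, 1, 1, 1)

Row-insert the values π_1, π_2, … into P one at a time, bumping the leftmost entry strictly greater than the inserted value down to the next row. The recording tableau Q records, in position (i, j), the step at which that cell was added to P.
  Insert 1 (step 1): P = [1];  Q = [1]
  Insert 7 (step 2): P = [1, 7];  Q = [1, 2]
  Insert 3 (step 3): P = [1, 3] / [7];  Q = [1, 2] / [3]
  Insert 6 (step 4): P = [1, 3, 6] / [7];  Q = [1, 2, 4] / [3]
  Insert 4 (step 5): P = [1, 3, 4] / [6] / [7];  Q = [1, 2, 4] / [3] / [5]
  Insert 5 (step 6): P = [1, 3, 4, 5] / [6] / [7];  Q = [1, 2, 4, 6] / [3] / [5]
  Insert 2 (step 7): P = [1, 2, 4, 5] / [3] / [6] / [7];  Q = [1, 2, 4, 6] / [3] / [5] / [7]
Final shape: (4, 1, 1, 1).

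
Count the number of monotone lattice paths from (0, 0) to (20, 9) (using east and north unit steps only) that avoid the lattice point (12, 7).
Number of paths = 7747545

Total paths from (0, 0) to (20, 9): C(29, 20) = 10015005. Paths through (12, 7): (paths (0, 0) → (12, 7)) × (paths (12, 7) → (20, 9)) = C(19, 12) · C(10, 8) = 50388 · 45 = 2267460. Avoidance count = 10015005 − 2267460 = 7747545.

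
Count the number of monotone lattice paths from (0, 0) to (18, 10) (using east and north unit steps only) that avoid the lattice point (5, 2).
Number of paths = 8849820

Total paths from (0, 0) to (18, 10): C(28, 18) = 13123110. Paths through (5, 2): (paths (0, 0) → (5, 2)) × (paths (5, 2) → (18, 10)) = C(7, 5) · C(21, 13) = 21 · 203490 = 4273290. Avoidance count = 13123110 − 4273290 = 8849820.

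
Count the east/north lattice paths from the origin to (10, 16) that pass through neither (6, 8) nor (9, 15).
Number of paths = 1930962

Inclusion–exclusion. Total paths: C(26, 10) = 5311735. Through P₁: C(14, 6)·C(12, 4) = 1486485. Through P₂: C(24, 9)·C(2, 1) = 2615008. Since P₁ is strictly southwest of P₂, a monotone path through both must visit P₁ then P₂; paths through both = C(14, 6)·C(10, 3)·C(2, 1) = 720720. Avoid both = 5311735 − 1486485 − 2615008 + 720720 = 1930962.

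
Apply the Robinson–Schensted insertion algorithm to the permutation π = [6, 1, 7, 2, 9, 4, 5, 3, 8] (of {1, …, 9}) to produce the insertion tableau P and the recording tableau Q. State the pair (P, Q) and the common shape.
P = [1, 2, 3, 5, 8] / [4, 7, 9] / [6];  Q = [1, 3, 5, 7, 9] / [2, 4, 6] / [8];  common shape = (5, 3, 1)

Row-insert the values π_1, π_2, … into P one at a time, bumping the leftmost entry strictly greater than the inserted value down to the next row. The recording tableau Q records, in position (i, j), the step at which that cell was added to P.
  Insert 6 (step 1): P = [6];  Q = [1]
  Insert 1 (step 2): P = [1] / [6];  Q = [1] / [2]
  Insert 7 (step 3): P = [1, 7] / [6];  Q = [1, 3] / [2]
  Insert 2 (step 4): P = [1, 2] / [6, 7];  Q = [1, 3] / [2, 4]
  Insert 9 (step 5): P = [1, 2, 9] / [6, 7];  Q = [1, 3, 5] / [2, 4]
  Insert 4 (step 6): P = [1, 2, 4] / [6, 7, 9];  Q = [1, 3, 5] / [2, 4, 6]
  Insert 5 (step 7): P = [1, 2, 4, 5] / [6, 7, 9];  Q = [1, 3, 5, 7] / [2, 4, 6]
  Insert 3 (step 8): P = [1, 2, 3, 5] / [4, 7, 9] / [6];  Q = [1, 3, 5, 7] / [2, 4, 6] / [8]
  Insert 8 (step 9): P = [1, 2, 3, 5, 8] / [4, 7, 9] / [6];  Q = [1, 3, 5, 7, 9] / [2, 4, 6] / [8]
Final shape: (5, 3, 1).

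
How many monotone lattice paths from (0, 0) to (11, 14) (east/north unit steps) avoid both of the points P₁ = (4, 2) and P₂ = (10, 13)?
Number of paths = 1784728

Inclusion–exclusion. Total paths: C(25, 11) = 4457400. Through P₁: C(6, 4)·C(19, 7) = 755820. Through P₂: C(23, 10)·C(2, 1) = 2288132. Since P₁ is strictly southwest of P₂, a monotone path through both must visit P₁ then P₂; paths through both = C(6, 4)·C(17, 6)·C(2, 1) = 371280. Avoid both = 4457400 − 755820 − 2288132 + 371280 = 1784728.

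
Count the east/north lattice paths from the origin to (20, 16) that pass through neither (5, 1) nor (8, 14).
Number of paths = 6348373680

Inclusion–exclusion. Total paths: C(36, 20) = 7307872110. Through P₁: C(6, 5)·C(30, 15) = 930705120. Through P₂: C(22, 8)·C(14, 12) = 29099070. Since P₁ is strictly southwest of P₂, a monotone path through both must visit P₁ then P₂; paths through both = C(6, 5)·C(16, 3)·C(14, 12) = 305760. Avoid both = 7307872110 − 930705120 − 29099070 + 305760 = 6348373680.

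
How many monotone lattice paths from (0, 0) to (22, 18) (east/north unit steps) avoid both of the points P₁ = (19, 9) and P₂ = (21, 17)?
Number of paths = 54920078040

Inclusion–exclusion. Total paths: C(40, 22) = 113380261800. Through P₁: C(28, 19)·C(12, 3) = 1519518000. Through P₂: C(38, 21)·C(2, 1) = 57562286760. Since P₁ is strictly southwest of P₂, a monotone path through both must visit P₁ then P₂; paths through both = C(28, 19)·C(10, 2)·C(2, 1) = 621621000. Avoid both = 113380261800 − 1519518000 − 57562286760 + 621621000 = 54920078040.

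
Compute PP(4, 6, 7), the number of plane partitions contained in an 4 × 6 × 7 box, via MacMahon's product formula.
PP(4, 6, 7) = 12544848030

Evaluate the triple product over i = 1..4, j = 1..6, k = 1..7. The factors are (2/1) · (3/2) · (4/3) · (5/4) · (6/5) · (7/6) · (8/7) · (3/2) · … (168 factors total). The numerators and denominators telescope so the product is an integer; carrying out the multiplication exactly gives PP(4, 6, 7) = 12544848030.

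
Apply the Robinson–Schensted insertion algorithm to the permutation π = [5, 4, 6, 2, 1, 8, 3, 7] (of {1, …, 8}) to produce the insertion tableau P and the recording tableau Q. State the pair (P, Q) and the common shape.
P = [1, 3, 7] / [2, 6, 8] / [4] / [5];  Q = [1, 3, 6] / [2, 7, 8] / [4] / [5];  common shape = (3, 3, 1, 1)

Row-insert the values π_1, π_2, … into P one at a time, bumping the leftmost entry strictly greater than the inserted value down to the next row. The recording tableau Q records, in position (i, j), the step at which that cell was added to P.
  Insert 5 (step 1): P = [5];  Q = [1]
  Insert 4 (step 2): P = [4] / [5];  Q = [1] / [2]
  Insert 6 (step 3): P = [4, 6] / [5];  Q = [1, 3] / [2]
  Insert 2 (step 4): P = [2, 6] / [4] / [5];  Q = [1, 3] / [2] / [4]
  Insert 1 (step 5): P = [1, 6] / [2] / [4] / [5];  Q = [1, 3] / [2] / [4] / [5]
  Insert 8 (step 6): P = [1, 6, 8] / [2] / [4] / [5];  Q = [1, 3, 6] / [2] / [4] / [5]
  Insert 3 (step 7): P = [1, 3, 8] / [2, 6] / [4] / [5];  Q = [1, 3, 6] / [2, 7] / [4] / [5]
  Insert 7 (step 8): P = [1, 3, 7] / [2, 6, 8] / [4] / [5];  Q = [1, 3, 6] / [2, 7, 8] / [4] / [5]
Final shape: (3, 3, 1, 1).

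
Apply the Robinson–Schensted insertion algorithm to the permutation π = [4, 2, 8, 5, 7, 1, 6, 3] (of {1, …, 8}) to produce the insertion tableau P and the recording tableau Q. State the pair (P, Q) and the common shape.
P = [1, 3, 6] / [2, 5] / [4, 7] / [8];  Q = [1, 3, 5] / [2, 4] / [6, 7] / [8];  common shape = (3, 2, 2, 1)

Row-insert the values π_1, π_2, … into P one at a time, bumping the leftmost entry strictly greater than the inserted value down to the next row. The recording tableau Q records, in position (i, j), the step at which that cell was added to P.
  Insert 4 (step 1): P = [4];  Q = [1]
  Insert 2 (step 2): P = [2] / [4];  Q = [1] / [2]
  Insert 8 (step 3): P = [2, 8] / [4];  Q = [1, 3] / [2]
  Insert 5 (step 4): P = [2, 5] / [4, 8];  Q = [1, 3] / [2, 4]
  Insert 7 (step 5): P = [2, 5, 7] / [4, 8];  Q = [1, 3, 5] / [2, 4]
  Insert 1 (step 6): P = [1, 5, 7] / [2, 8] / [4];  Q = [1, 3, 5] / [2, 4] / [6]
  Insert 6 (step 7): P = [1, 5, 6] / [2, 7] / [4, 8];  Q = [1, 3, 5] / [2, 4] / [6, 7]
  Insert 3 (step 8): P = [1, 3, 6] / [2, 5] / [4, 7] / [8];  Q = [1, 3, 5] / [2, 4] / [6, 7] / [8]
Final shape: (3, 2, 2, 1).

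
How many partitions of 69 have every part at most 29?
p(69, parts ≤ 29) = 3376489

Use the recurrence p(n, m) = p(n, m−1) + p(n−m, m): either the largest part is < m (count p(n, m−1)) or the largest part is exactly m (remove one copy of m, count p(n−m, m)). With p(0, ·) = 1 this gives p(69, parts ≤ 29) = 3376489. (By conjugating Young diagrams, this also counts partitions of 69 into at most 29 parts.)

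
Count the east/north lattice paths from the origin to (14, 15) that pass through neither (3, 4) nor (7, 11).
Number of paths = 46178220

Inclusion–exclusion. Total paths: C(29, 14) = 77558760. Through P₁: C(7, 3)·C(22, 11) = 24690120. Through P₂: C(18, 7)·C(11, 7) = 10501920. Since P₁ is strictly southwest of P₂, a monotone path through both must visit P₁ then P₂; paths through both = C(7, 3)·C(11, 4)·C(11, 7) = 3811500. Avoid both = 77558760 − 24690120 − 10501920 + 3811500 = 46178220.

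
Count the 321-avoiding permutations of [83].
C_83 = 68854441132780194707888052034668647142985206100

These 321-avoiding permutations are counted by the Catalan number C_n = (1/(n + 1)) · C(2n, n). For n = 83: C_83 = (1/84) · C(166, 83) = 5783773055153536355462596370912166360010757312400/84 = 68854441132780194707888052034668647142985206100.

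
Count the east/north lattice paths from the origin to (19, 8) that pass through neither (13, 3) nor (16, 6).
Number of paths = 1327225

Inclusion–exclusion. Total paths: C(27, 19) = 2220075. Through P₁: C(16, 13)·C(11, 6) = 258720. Through P₂: C(22, 16)·C(5, 3) = 746130. Since P₁ is strictly southwest of P₂, a monotone path through both must visit P₁ then P₂; paths through both = C(16, 13)·C(6, 3)·C(5, 3) = 112000. Avoid both = 2220075 − 258720 − 746130 + 112000 = 1327225.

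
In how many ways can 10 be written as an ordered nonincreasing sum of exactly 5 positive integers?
p(10, 5 parts) = 7

Partitions of n into exactly k parts ↔ partitions of n − k into at most k parts (subtract 1 from each part). For n = 10, k = 5, the partitions are: 6+1+1+1+1, 5+2+1+1+1, 4+3+1+1+1, 4+2+2+1+1, 3+3+2+1+1, 3+2+2+2+1, 2+2+2+2+2. Count = 7.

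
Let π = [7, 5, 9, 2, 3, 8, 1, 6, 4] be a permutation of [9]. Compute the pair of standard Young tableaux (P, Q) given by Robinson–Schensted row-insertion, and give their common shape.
P = [1, 3, 4] / [2, 6] / [5, 8] / [7, 9];  Q = [1, 3, 6] / [2, 5] / [4, 8] / [7, 9];  common shape = (3, 2, 2, 2)

Row-insert the values π_1, π_2, … into P one at a time, bumping the leftmost entry strictly greater than the inserted value down to the next row. The recording tableau Q records, in position (i, j), the step at which that cell was added to P.
  Insert 7 (step 1): P = [7];  Q = [1]
  Insert 5 (step 2): P = [5] / [7];  Q = [1] / [2]
  Insert 9 (step 3): P = [5, 9] / [7];  Q = [1, 3] / [2]
  Insert 2 (step 4): P = [2, 9] / [5] / [7];  Q = [1, 3] / [2] / [4]
  Insert 3 (step 5): P = [2, 3] / [5, 9] / [7];  Q = [1, 3] / [2, 5] / [4]
  Insert 8 (step 6): P = [2, 3, 8] / [5, 9] / [7];  Q = [1, 3, 6] / [2, 5] / [4]
  Insert 1 (step 7): P = [1, 3, 8] / [2, 9] / [5] / [7];  Q = [1, 3, 6] / [2, 5] / [4] / [7]
  Insert 6 (step 8): P = [1, 3, 6] / [2, 8] / [5, 9] / [7];  Q = [1, 3, 6] / [2, 5] / [4, 8] / [7]
  Insert 4 (step 9): P = [1, 3, 4] / [2, 6] / [5, 8] / [7, 9];  Q = [1, 3, 6] / [2, 5] / [4, 8] / [7, 9]
Final shape: (3, 2, 2, 2).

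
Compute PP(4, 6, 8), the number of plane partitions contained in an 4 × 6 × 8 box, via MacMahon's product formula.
PP(4, 6, 8) = 90474964580

Evaluate the triple product over i = 1..4, j = 1..6, k = 1..8. The factors are (2/1) · (3/2) · (4/3) · (5/4) · (6/5) · (7/6) · (8/7) · (9/8) · … (192 factors total). The numerators and denominators telescope so the product is an integer; carrying out the multiplication exactly gives PP(4, 6, 8) = 90474964580.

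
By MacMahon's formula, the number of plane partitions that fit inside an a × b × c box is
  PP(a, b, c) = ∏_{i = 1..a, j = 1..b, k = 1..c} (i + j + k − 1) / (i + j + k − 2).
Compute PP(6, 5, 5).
PP(6, 5, 5) = 3184461423

Evaluate the triple product over i = 1..6, j = 1..5, k = 1..5. The factors are (2/1) · (3/2) · (4/3) · (5/4) · (6/5) · (3/2) · (4/3) · (5/4) · … (150 factors total). The numerators and denominators telescope so the product is an integer; carrying out the multiplication exactly gives PP(6, 5, 5) = 3184461423.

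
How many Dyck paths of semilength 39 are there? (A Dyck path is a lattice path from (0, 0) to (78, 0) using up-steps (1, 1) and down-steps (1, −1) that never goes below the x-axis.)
C_39 = 680425371729975800390

These Dyck paths are counted by the Catalan number C_n = (1/(n + 1)) · C(2n, n). For n = 39: C_39 = (1/40) · C(78, 39) = 27217014869199032015600/40 = 680425371729975800390.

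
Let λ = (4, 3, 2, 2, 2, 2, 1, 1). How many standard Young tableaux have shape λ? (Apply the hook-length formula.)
# SYT of shape (4, 3, 2, 2, 2, 2, 1, 1) = 618800

Hook-length formula: f^λ = n! / Π hook(c), product over all cells c of the Young diagram. For λ = (4, 3, 2, 2, 2, 2, 1, 1), n = 17 boxes. Hook lengths by row (left-to-right, top-to-bottom): [11, 8, 3, 1]; [9, 6, 1]; [7, 4]; [6, 3]; [5, 2]; [4, 1]; [2]; [1]. Product of hooks = 574801920. So f^λ = 17! / 574801920 = 355687428096000 / 574801920 = 618800.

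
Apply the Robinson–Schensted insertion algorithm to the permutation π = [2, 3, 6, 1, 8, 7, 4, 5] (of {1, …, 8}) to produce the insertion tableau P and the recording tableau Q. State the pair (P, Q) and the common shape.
P = [1, 3, 4, 5] / [2, 6, 7] / [8];  Q = [1, 2, 3, 5] / [4, 6, 8] / [7];  common shape = (4, 3, 1)

Row-insert the values π_1, π_2, … into P one at a time, bumping the leftmost entry strictly greater than the inserted value down to the next row. The recording tableau Q records, in position (i, j), the step at which that cell was added to P.
  Insert 2 (step 1): P = [2];  Q = [1]
  Insert 3 (step 2): P = [2, 3];  Q = [1, 2]
  Insert 6 (step 3): P = [2, 3, 6];  Q = [1, 2, 3]
  Insert 1 (step 4): P = [1, 3, 6] / [2];  Q = [1, 2, 3] / [4]
  Insert 8 (step 5): P = [1, 3, 6, 8] / [2];  Q = [1, 2, 3, 5] / [4]
  Insert 7 (step 6): P = [1, 3, 6, 7] / [2, 8];  Q = [1, 2, 3, 5] / [4, 6]
  Insert 4 (step 7): P = [1, 3, 4, 7] / [2, 6] / [8];  Q = [1, 2, 3, 5] / [4, 6] / [7]
  Insert 5 (step 8): P = [1, 3, 4, 5] / [2, 6, 7] / [8];  Q = [1, 2, 3, 5] / [4, 6, 8] / [7]
Final shape: (4, 3, 1).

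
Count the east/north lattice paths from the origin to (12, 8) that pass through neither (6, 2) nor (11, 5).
Number of paths = 88898

Inclusion–exclusion. Total paths: C(20, 12) = 125970. Through P₁: C(8, 6)·C(12, 6) = 25872. Through P₂: C(16, 11)·C(4, 1) = 17472. Since P₁ is strictly southwest of P₂, a monotone path through both must visit P₁ then P₂; paths through both = C(8, 6)·C(8, 5)·C(4, 1) = 6272. Avoid both = 125970 − 25872 − 17472 + 6272 = 88898.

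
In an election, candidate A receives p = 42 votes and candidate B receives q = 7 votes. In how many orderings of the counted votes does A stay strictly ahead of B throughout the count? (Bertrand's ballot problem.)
Strict-lead orderings = 61357560

Total orderings of the 49 votes with 42 for A: C(49, 42) = 85900584. By the Bertrand ballot formula (Cycle Lemma / reflection principle), the number of orderings in which A is strictly ahead of B throughout is (p − q)/(p + q) · C(p + q, p) = (42 − 7)/(42 + 7) · 85900584 = 61357560.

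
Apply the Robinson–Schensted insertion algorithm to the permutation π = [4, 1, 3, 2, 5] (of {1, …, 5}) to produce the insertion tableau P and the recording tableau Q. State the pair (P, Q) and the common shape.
P = [1, 2, 5] / [3] / [4];  Q = [1, 3, 5] / [2] / [4];  common shape = (3, 1, 1)

Row-insert the values π_1, π_2, … into P one at a time, bumping the leftmost entry strictly greater than the inserted value down to the next row. The recording tableau Q records, in position (i, j), the step at which that cell was added to P.
  Insert 4 (step 1): P = [4];  Q = [1]
  Insert 1 (step 2): P = [1] / [4];  Q = [1] / [2]
  Insert 3 (step 3): P = [1, 3] / [4];  Q = [1, 3] / [2]
  Insert 2 (step 4): P = [1, 2] / [3] / [4];  Q = [1, 3] / [2] / [4]
  Insert 5 (step 5): P = [1, 2, 5] / [3] / [4];  Q = [1, 3, 5] / [2] / [4]
Final shape: (3, 1, 1).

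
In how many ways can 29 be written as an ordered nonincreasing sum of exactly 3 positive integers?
p(29, 3 parts) = 70

Partitions of n into exactly k parts are in bijection with partitions of n − k into at most k parts (subtract 1 from each part). So p(29, exactly 3) = p(26, parts ≤ 3). Computing via the recurrence p(m, j) = p(m, j−1) + p(m−j, j) gives 70.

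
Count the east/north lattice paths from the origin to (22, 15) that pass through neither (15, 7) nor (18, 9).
Number of paths = 7640658270

Inclusion–exclusion. Total paths: C(37, 22) = 9364199760. Through P₁: C(22, 15)·C(15, 7) = 1097450640. Through P₂: C(27, 18)·C(10, 4) = 984233250. Since P₁ is strictly southwest of P₂, a monotone path through both must visit P₁ then P₂; paths through both = C(22, 15)·C(5, 3)·C(10, 4) = 358142400. Avoid both = 9364199760 − 1097450640 − 984233250 + 358142400 = 7640658270.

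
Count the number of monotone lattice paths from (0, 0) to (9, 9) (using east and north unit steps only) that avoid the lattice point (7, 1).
Number of paths = 48260

Total paths from (0, 0) to (9, 9): C(18, 9) = 48620. Paths through (7, 1): (paths (0, 0) → (7, 1)) × (paths (7, 1) → (9, 9)) = C(8, 7) · C(10, 2) = 8 · 45 = 360. Avoidance count = 48620 − 360 = 48260.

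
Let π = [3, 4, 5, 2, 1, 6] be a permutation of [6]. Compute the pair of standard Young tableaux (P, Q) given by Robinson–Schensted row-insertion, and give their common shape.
P = [1, 4, 5, 6] / [2] / [3];  Q = [1, 2, 3, 6] / [4] / [5];  common shape = (4, 1, 1)

Row-insert the values π_1, π_2, … into P one at a time, bumping the leftmost entry strictly greater than the inserted value down to the next row. The recording tableau Q records, in position (i, j), the step at which that cell was added to P.
  Insert 3 (step 1): P = [3];  Q = [1]
  Insert 4 (step 2): P = [3, 4];  Q = [1, 2]
  Insert 5 (step 3): P = [3, 4, 5];  Q = [1, 2, 3]
  Insert 2 (step 4): P = [2, 4, 5] / [3];  Q = [1, 2, 3] / [4]
  Insert 1 (step 5): P = [1, 4, 5] / [2] / [3];  Q = [1, 2, 3] / [4] / [5]
  Insert 6 (step 6): P = [1, 4, 5, 6] / [2] / [3];  Q = [1, 2, 3, 6] / [4] / [5]
Final shape: (4, 1, 1).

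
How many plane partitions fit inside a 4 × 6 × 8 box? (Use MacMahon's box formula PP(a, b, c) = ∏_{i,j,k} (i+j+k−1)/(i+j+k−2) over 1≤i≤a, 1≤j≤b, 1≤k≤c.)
PP(4, 6, 8) = 90474964580

Evaluate the triple product over i = 1..4, j = 1..6, k = 1..8. The factors are (2/1) · (3/2) · (4/3) · (5/4) · (6/5) · (7/6) · (8/7) · (9/8) · … (192 factors total). The numerators and denominators telescope so the product is an integer; carrying out the multiplication exactly gives PP(4, 6, 8) = 90474964580.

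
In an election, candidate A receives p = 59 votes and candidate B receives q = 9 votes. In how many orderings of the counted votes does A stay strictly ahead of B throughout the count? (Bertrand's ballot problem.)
Strict-lead orderings = 36235342000

Total orderings of the 68 votes with 59 for A: C(68, 59) = 49280065120. By the Bertrand ballot formula (Cycle Lemma / reflection principle), the number of orderings in which A is strictly ahead of B throughout is (p − q)/(p + q) · C(p + q, p) = (59 − 9)/(59 + 9) · 49280065120 = 36235342000.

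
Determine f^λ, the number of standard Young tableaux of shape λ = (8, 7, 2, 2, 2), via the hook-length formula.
# SYT of shape (8, 7, 2, 2, 2) = 98760480

Hook-length formula: f^λ = n! / Π hook(c), product over all cells c of the Young diagram. For λ = (8, 7, 2, 2, 2), n = 21 boxes. Hook lengths by row (left-to-right, top-to-bottom): [12, 11, 7, 6, 5, 4, 3, 1]; [10, 9, 5, 4, 3, 2, 1]; [4, 3]; [3, 2]; [2, 1]. Product of hooks = 517321728000. So f^λ = 21! / 517321728000 = 51090942171709440000 / 517321728000 = 98760480.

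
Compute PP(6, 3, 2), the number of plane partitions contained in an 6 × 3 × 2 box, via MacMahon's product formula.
PP(6, 3, 2) = 2520

Evaluate the triple product over i = 1..6, j = 1..3, k = 1..2. The factors are (2/1) · (3/2) · (3/2) · (4/3) · (4/3) · (5/4) · (3/2) · (4/3) · … (36 factors total). The numerators and denominators telescope so the product is an integer; carrying out the multiplication exactly gives PP(6, 3, 2) = 2520.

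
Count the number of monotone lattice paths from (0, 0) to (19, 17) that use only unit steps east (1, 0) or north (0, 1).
Number of paths = 8597496600

A monotone lattice path from (0, 0) to (19, 17) consists of 19 east steps and 17 north steps in some order, so it is determined by which 19 of the 36 steps are east. The count is C(36, 19) = 8597496600.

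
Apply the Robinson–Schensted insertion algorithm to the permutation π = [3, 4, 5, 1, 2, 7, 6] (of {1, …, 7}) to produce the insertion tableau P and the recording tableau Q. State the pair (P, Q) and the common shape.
P = [1, 2, 5, 6] / [3, 4, 7];  Q = [1, 2, 3, 6] / [4, 5, 7];  common shape = (4, 3)

Row-insert the values π_1, π_2, … into P one at a time, bumping the leftmost entry strictly greater than the inserted value down to the next row. The recording tableau Q records, in position (i, j), the step at which that cell was added to P.
  Insert 3 (step 1): P = [3];  Q = [1]
  Insert 4 (step 2): P = [3, 4];  Q = [1, 2]
  Insert 5 (step 3): P = [3, 4, 5];  Q = [1, 2, 3]
  Insert 1 (step 4): P = [1, 4, 5] / [3];  Q = [1, 2, 3] / [4]
  Insert 2 (step 5): P = [1, 2, 5] / [3, 4];  Q = [1, 2, 3] / [4, 5]
  Insert 7 (step 6): P = [1, 2, 5, 7] / [3, 4];  Q = [1, 2, 3, 6] / [4, 5]
  Insert 6 (step 7): P = [1, 2, 5, 6] / [3, 4, 7];  Q = [1, 2, 3, 6] / [4, 5, 7]
Final shape: (4, 3).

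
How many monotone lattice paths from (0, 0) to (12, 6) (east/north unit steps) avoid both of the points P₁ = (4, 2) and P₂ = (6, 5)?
Number of paths = 8955

Inclusion–exclusion. Total paths: C(18, 12) = 18564. Through P₁: C(6, 4)·C(12, 8) = 7425. Through P₂: C(11, 6)·C(7, 6) = 3234. Since P₁ is strictly southwest of P₂, a monotone path through both must visit P₁ then P₂; paths through both = C(6, 4)·C(5, 2)·C(7, 6) = 1050. Avoid both = 18564 − 7425 − 3234 + 1050 = 8955.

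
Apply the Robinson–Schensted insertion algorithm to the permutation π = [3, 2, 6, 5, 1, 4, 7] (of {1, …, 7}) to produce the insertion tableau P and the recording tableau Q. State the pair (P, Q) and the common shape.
P = [1, 4, 7] / [2, 5] / [3, 6];  Q = [1, 3, 7] / [2, 4] / [5, 6];  common shape = (3, 2, 2)

Row-insert the values π_1, π_2, … into P one at a time, bumping the leftmost entry strictly greater than the inserted value down to the next row. The recording tableau Q records, in position (i, j), the step at which that cell was added to P.
  Insert 3 (step 1): P = [3];  Q = [1]
  Insert 2 (step 2): P = [2] / [3];  Q = [1] / [2]
  Insert 6 (step 3): P = [2, 6] / [3];  Q = [1, 3] / [2]
  Insert 5 (step 4): P = [2, 5] / [3, 6];  Q = [1, 3] / [2, 4]
  Insert 1 (step 5): P = [1, 5] / [2, 6] / [3];  Q = [1, 3] / [2, 4] / [5]
  Insert 4 (step 6): P = [1, 4] / [2, 5] / [3, 6];  Q = [1, 3] / [2, 4] / [5, 6]
  Insert 7 (step 7): P = [1, 4, 7] / [2, 5] / [3, 6];  Q = [1, 3, 7] / [2, 4] / [5, 6]
Final shape: (3, 2, 2).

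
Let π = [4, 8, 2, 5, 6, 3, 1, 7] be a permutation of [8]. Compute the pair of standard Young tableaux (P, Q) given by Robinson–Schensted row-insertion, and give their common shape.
P = [1, 3, 6, 7] / [2, 5] / [4] / [8];  Q = [1, 2, 5, 8] / [3, 4] / [6] / [7];  common shape = (4, 2, 1, 1)

Row-insert the values π_1, π_2, … into P one at a time, bumping the leftmost entry strictly greater than the inserted value down to the next row. The recording tableau Q records, in position (i, j), the step at which that cell was added to P.
  Insert 4 (step 1): P = [4];  Q = [1]
  Insert 8 (step 2): P = [4, 8];  Q = [1, 2]
  Insert 2 (step 3): P = [2, 8] / [4];  Q = [1, 2] / [3]
  Insert 5 (step 4): P = [2, 5] / [4, 8];  Q = [1, 2] / [3, 4]
  Insert 6 (step 5): P = [2, 5, 6] / [4, 8];  Q = [1, 2, 5] / [3, 4]
  Insert 3 (step 6): P = [2, 3, 6] / [4, 5] / [8];  Q = [1, 2, 5] / [3, 4] / [6]
  Insert 1 (step 7): P = [1, 3, 6] / [2, 5] / [4] / [8];  Q = [1, 2, 5] / [3, 4] / [6] / [7]
  Insert 7 (step 8): P = [1, 3, 6, 7] / [2, 5] / [4] / [8];  Q = [1, 2, 5, 8] / [3, 4] / [6] / [7]
Final shape: (4, 2, 1, 1).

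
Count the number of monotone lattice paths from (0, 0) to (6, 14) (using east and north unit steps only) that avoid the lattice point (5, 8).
Number of paths = 29751

Total paths from (0, 0) to (6, 14): C(20, 6) = 38760. Paths through (5, 8): (paths (0, 0) → (5, 8)) × (paths (5, 8) → (6, 14)) = C(13, 5) · C(7, 1) = 1287 · 7 = 9009. Avoidance count = 38760 − 9009 = 29751.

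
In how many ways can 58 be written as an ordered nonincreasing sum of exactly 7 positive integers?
p(58, 7 parts) = 19928

Partitions of n into exactly k parts are in bijection with partitions of n − k into at most k parts (subtract 1 from each part). So p(58, exactly 7) = p(51, parts ≤ 7). Computing via the recurrence p(m, j) = p(m, j−1) + p(m−j, j) gives 19928.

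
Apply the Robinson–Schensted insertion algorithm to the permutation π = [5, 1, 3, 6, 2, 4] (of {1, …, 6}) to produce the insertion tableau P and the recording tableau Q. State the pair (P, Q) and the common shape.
P = [1, 2, 4] / [3, 6] / [5];  Q = [1, 3, 4] / [2, 6] / [5];  common shape = (3, 2, 1)

Row-insert the values π_1, π_2, … into P one at a time, bumping the leftmost entry strictly greater than the inserted value down to the next row. The recording tableau Q records, in position (i, j), the step at which that cell was added to P.
  Insert 5 (step 1): P = [5];  Q = [1]
  Insert 1 (step 2): P = [1] / [5];  Q = [1] / [2]
  Insert 3 (step 3): P = [1, 3] / [5];  Q = [1, 3] / [2]
  Insert 6 (step 4): P = [1, 3, 6] / [5];  Q = [1, 3, 4] / [2]
  Insert 2 (step 5): P = [1, 2, 6] / [3] / [5];  Q = [1, 3, 4] / [2] / [5]
  Insert 4 (step 6): P = [1, 2, 4] / [3, 6] / [5];  Q = [1, 3, 4] / [2, 6] / [5]
Final shape: (3, 2, 1).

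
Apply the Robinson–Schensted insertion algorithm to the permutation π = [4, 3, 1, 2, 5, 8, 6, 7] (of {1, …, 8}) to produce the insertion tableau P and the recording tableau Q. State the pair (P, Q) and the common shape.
P = [1, 2, 5, 6, 7] / [3, 8] / [4];  Q = [1, 4, 5, 6, 8] / [2, 7] / [3];  common shape = (5, 2, 1)

Row-insert the values π_1, π_2, … into P one at a time, bumping the leftmost entry strictly greater than the inserted value down to the next row. The recording tableau Q records, in position (i, j), the step at which that cell was added to P.
  Insert 4 (step 1): P = [4];  Q = [1]
  Insert 3 (step 2): P = [3] / [4];  Q = [1] / [2]
  Insert 1 (step 3): P = [1] / [3] / [4];  Q = [1] / [2] / [3]
  Insert 2 (step 4): P = [1, 2] / [3] / [4];  Q = [1, 4] / [2] / [3]
  Insert 5 (step 5): P = [1, 2, 5] / [3] / [4];  Q = [1, 4, 5] / [2] / [3]
  Insert 8 (step 6): P = [1, 2, 5, 8] / [3] / [4];  Q = [1, 4, 5, 6] / [2] / [3]
  Insert 6 (step 7): P = [1, 2, 5, 6] / [3, 8] / [4];  Q = [1, 4, 5, 6] / [2, 7] / [3]
  Insert 7 (step 8): P = [1, 2, 5, 6, 7] / [3, 8] / [4];  Q = [1, 4, 5, 6, 8] / [2, 7] / [3]
Final shape: (5, 2, 1).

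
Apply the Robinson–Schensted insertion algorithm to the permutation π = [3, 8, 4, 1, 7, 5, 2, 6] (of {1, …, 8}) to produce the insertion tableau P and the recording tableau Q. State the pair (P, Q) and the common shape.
P = [1, 2, 5, 6] / [3, 4] / [7] / [8];  Q = [1, 2, 5, 8] / [3, 6] / [4] / [7];  common shape = (4, 2, 1, 1)

Row-insert the values π_1, π_2, … into P one at a time, bumping the leftmost entry strictly greater than the inserted value down to the next row. The recording tableau Q records, in position (i, j), the step at which that cell was added to P.
  Insert 3 (step 1): P = [3];  Q = [1]
  Insert 8 (step 2): P = [3, 8];  Q = [1, 2]
  Insert 4 (step 3): P = [3, 4] / [8];  Q = [1, 2] / [3]
  Insert 1 (step 4): P = [1, 4] / [3] / [8];  Q = [1, 2] / [3] / [4]
  Insert 7 (step 5): P = [1, 4, 7] / [3] / [8];  Q = [1, 2, 5] / [3] / [4]
  Insert 5 (step 6): P = [1, 4, 5] / [3, 7] / [8];  Q = [1, 2, 5] / [3, 6] / [4]
  Insert 2 (step 7): P = [1, 2, 5] / [3, 4] / [7] / [8];  Q = [1, 2, 5] / [3, 6] / [4] / [7]
  Insert 6 (step 8): P = [1, 2, 5, 6] / [3, 4] / [7] / [8];  Q = [1, 2, 5, 8] / [3, 6] / [4] / [7]
Final shape: (4, 2, 1, 1).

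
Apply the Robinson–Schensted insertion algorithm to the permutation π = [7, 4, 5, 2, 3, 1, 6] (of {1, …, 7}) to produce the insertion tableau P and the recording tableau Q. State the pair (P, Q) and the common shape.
P = [1, 3, 6] / [2, 5] / [4] / [7];  Q = [1, 3, 7] / [2, 5] / [4] / [6];  common shape = (3, 2, 1, 1)

Row-insert the values π_1, π_2, … into P one at a time, bumping the leftmost entry strictly greater than the inserted value down to the next row. The recording tableau Q records, in position (i, j), the step at which that cell was added to P.
  Insert 7 (step 1): P = [7];  Q = [1]
  Insert 4 (step 2): P = [4] / [7];  Q = [1] / [2]
  Insert 5 (step 3): P = [4, 5] / [7];  Q = [1, 3] / [2]
  Insert 2 (step 4): P = [2, 5] / [4] / [7];  Q = [1, 3] / [2] / [4]
  Insert 3 (step 5): P = [2, 3] / [4, 5] / [7];  Q = [1, 3] / [2, 5] / [4]
  Insert 1 (step 6): P = [1, 3] / [2, 5] / [4] / [7];  Q = [1, 3] / [2, 5] / [4] / [6]
  Insert 6 (step 7): P = [1, 3, 6] / [2, 5] / [4] / [7];  Q = [1, 3, 7] / [2, 5] / [4] / [6]
Final shape: (3, 2, 1, 1).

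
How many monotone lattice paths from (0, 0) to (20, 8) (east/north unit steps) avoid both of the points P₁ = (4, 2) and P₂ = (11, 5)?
Number of paths = 1423950

Inclusion–exclusion. Total paths: C(28, 20) = 3108105. Through P₁: C(6, 4)·C(22, 16) = 1119195. Through P₂: C(16, 11)·C(12, 9) = 960960. Since P₁ is strictly southwest of P₂, a monotone path through both must visit P₁ then P₂; paths through both = C(6, 4)·C(10, 7)·C(12, 9) = 396000. Avoid both = 3108105 − 1119195 − 960960 + 396000 = 1423950.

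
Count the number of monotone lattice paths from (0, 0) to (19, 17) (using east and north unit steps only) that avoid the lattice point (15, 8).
Number of paths = 8246922090

Total paths from (0, 0) to (19, 17): C(36, 19) = 8597496600. Paths through (15, 8): (paths (0, 0) → (15, 8)) × (paths (15, 8) → (19, 17)) = C(23, 15) · C(13, 4) = 490314 · 715 = 350574510. Avoidance count = 8597496600 − 350574510 = 8246922090.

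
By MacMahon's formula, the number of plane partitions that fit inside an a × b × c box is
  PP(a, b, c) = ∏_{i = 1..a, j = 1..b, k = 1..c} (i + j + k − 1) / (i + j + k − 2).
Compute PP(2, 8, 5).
PP(2, 8, 5) = 429429

Evaluate the triple product over i = 1..2, j = 1..8, k = 1..5. The factors are (2/1) · (3/2) · (4/3) · (5/4) · (6/5) · (3/2) · (4/3) · (5/4) · … (80 factors total). The numerators and denominators telescope so the product is an integer; carrying out the multiplication exactly gives PP(2, 8, 5) = 429429.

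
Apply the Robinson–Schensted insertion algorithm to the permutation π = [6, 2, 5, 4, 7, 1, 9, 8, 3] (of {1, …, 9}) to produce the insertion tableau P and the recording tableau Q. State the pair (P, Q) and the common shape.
P = [1, 3, 7, 8] / [2, 4] / [5, 9] / [6];  Q = [1, 3, 5, 7] / [2, 8] / [4, 9] / [6];  common shape = (4, 2, 2, 1)

Row-insert the values π_1, π_2, … into P one at a time, bumping the leftmost entry strictly greater than the inserted value down to the next row. The recording tableau Q records, in position (i, j), the step at which that cell was added to P.
  Insert 6 (step 1): P = [6];  Q = [1]
  Insert 2 (step 2): P = [2] / [6];  Q = [1] / [2]
  Insert 5 (step 3): P = [2, 5] / [6];  Q = [1, 3] / [2]
  Insert 4 (step 4): P = [2, 4] / [5] / [6];  Q = [1, 3] / [2] / [4]
  Insert 7 (step 5): P = [2, 4, 7] / [5] / [6];  Q = [1, 3, 5] / [2] / [4]
  Insert 1 (step 6): P = [1, 4, 7] / [2] / [5] / [6];  Q = [1, 3, 5] / [2] / [4] / [6]
  Insert 9 (step 7): P = [1, 4, 7, 9] / [2] / [5] / [6];  Q = [1, 3, 5, 7] / [2] / [4] / [6]
  Insert 8 (step 8): P = [1, 4, 7, 8] / [2, 9] / [5] / [6];  Q = [1, 3, 5, 7] / [2, 8] / [4] / [6]
  Insert 3 (step 9): P = [1, 3, 7, 8] / [2, 4] / [5, 9] / [6];  Q = [1, 3, 5, 7] / [2, 8] / [4, 9] / [6]
Final shape: (4, 2, 2, 1).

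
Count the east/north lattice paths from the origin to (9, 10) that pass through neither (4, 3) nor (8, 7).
Number of paths = 48718

Inclusion–exclusion. Total paths: C(19, 9) = 92378. Through P₁: C(7, 4)·C(12, 5) = 27720. Through P₂: C(15, 8)·C(4, 1) = 25740. Since P₁ is strictly southwest of P₂, a monotone path through both must visit P₁ then P₂; paths through both = C(7, 4)·C(8, 4)·C(4, 1) = 9800. Avoid both = 92378 − 27720 − 25740 + 9800 = 48718.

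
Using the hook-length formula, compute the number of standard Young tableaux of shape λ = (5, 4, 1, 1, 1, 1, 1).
# SYT of shape (5, 4, 1, 1, 1, 1, 1) = 20384

Hook-length formula: f^λ = n! / Π hook(c), product over all cells c of the Young diagram. For λ = (5, 4, 1, 1, 1, 1, 1), n = 14 boxes. Hook lengths by row (left-to-right, top-to-bottom): [11, 5, 4, 3, 1]; [9, 3, 2, 1]; [5]; [4]; [3]; [2]; [1]. Product of hooks = 4276800. So f^λ = 14! / 4276800 = 87178291200 / 4276800 = 20384.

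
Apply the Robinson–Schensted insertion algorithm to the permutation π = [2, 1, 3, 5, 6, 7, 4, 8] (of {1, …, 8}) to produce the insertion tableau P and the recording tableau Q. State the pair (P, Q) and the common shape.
P = [1, 3, 4, 6, 7, 8] / [2, 5];  Q = [1, 3, 4, 5, 6, 8] / [2, 7];  common shape = (6, 2)

Row-insert the values π_1, π_2, … into P one at a time, bumping the leftmost entry strictly greater than the inserted value down to the next row. The recording tableau Q records, in position (i, j), the step at which that cell was added to P.
  Insert 2 (step 1): P = [2];  Q = [1]
  Insert 1 (step 2): P = [1] / [2];  Q = [1] / [2]
  Insert 3 (step 3): P = [1, 3] / [2];  Q = [1, 3] / [2]
  Insert 5 (step 4): P = [1, 3, 5] / [2];  Q = [1, 3, 4] / [2]
  Insert 6 (step 5): P = [1, 3, 5, 6] / [2];  Q = [1, 3, 4, 5] / [2]
  Insert 7 (step 6): P = [1, 3, 5, 6, 7] / [2];  Q = [1, 3, 4, 5, 6] / [2]
  Insert 4 (step 7): P = [1, 3, 4, 6, 7] / [2, 5];  Q = [1, 3, 4, 5, 6] / [2, 7]
  Insert 8 (step 8): P = [1, 3, 4, 6, 7, 8] / [2, 5];  Q = [1, 3, 4, 5, 6, 8] / [2, 7]
Final shape: (6, 2).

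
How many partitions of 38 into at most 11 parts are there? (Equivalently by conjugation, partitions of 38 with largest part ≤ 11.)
p(38, parts ≤ 11) = 15021

Use the recurrence p(n, m) = p(n, m−1) + p(n−m, m): either the largest part is < m (count p(n, m−1)) or the largest part is exactly m (remove one copy of m, count p(n−m, m)). With p(0, ·) = 1 this gives p(38, parts ≤ 11) = 15021. (By conjugating Young diagrams, this also counts partitions of 38 into at most 11 parts.)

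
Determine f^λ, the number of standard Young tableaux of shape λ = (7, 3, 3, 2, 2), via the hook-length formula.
# SYT of shape (7, 3, 3, 2, 2) = 1336608

Hook-length formula: f^λ = n! / Π hook(c), product over all cells c of the Young diagram. For λ = (7, 3, 3, 2, 2), n = 17 boxes. Hook lengths by row (left-to-right, top-to-bottom): [11, 10, 7, 4, 3, 2, 1]; [6, 5, 2]; [5, 4, 1]; [3, 2]; [2, 1]. Product of hooks = 266112000. So f^λ = 17! / 266112000 = 355687428096000 / 266112000 = 1336608.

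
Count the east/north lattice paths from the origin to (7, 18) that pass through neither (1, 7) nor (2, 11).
Number of paths = 351596

Inclusion–exclusion. Total paths: C(25, 7) = 480700. Through P₁: C(8, 1)·C(17, 6) = 99008. Through P₂: C(13, 2)·C(12, 5) = 61776. Since P₁ is strictly southwest of P₂, a monotone path through both must visit P₁ then P₂; paths through both = C(8, 1)·C(5, 1)·C(12, 5) = 31680. Avoid both = 480700 − 99008 − 61776 + 31680 = 351596.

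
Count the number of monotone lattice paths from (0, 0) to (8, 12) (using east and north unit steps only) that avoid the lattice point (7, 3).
Number of paths = 124770

Total paths from (0, 0) to (8, 12): C(20, 8) = 125970. Paths through (7, 3): (paths (0, 0) → (7, 3)) × (paths (7, 3) → (8, 12)) = C(10, 7) · C(10, 1) = 120 · 10 = 1200. Avoidance count = 125970 − 1200 = 124770.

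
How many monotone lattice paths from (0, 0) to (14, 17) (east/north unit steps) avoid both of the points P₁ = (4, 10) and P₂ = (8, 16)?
Number of paths = 242038250

Inclusion–exclusion. Total paths: C(31, 14) = 265182525. Through P₁: C(14, 4)·C(17, 10) = 19467448. Through P₂: C(24, 8)·C(7, 6) = 5148297. Since P₁ is strictly southwest of P₂, a monotone path through both must visit P₁ then P₂; paths through both = C(14, 4)·C(10, 4)·C(7, 6) = 1471470. Avoid both = 265182525 − 19467448 − 5148297 + 1471470 = 242038250.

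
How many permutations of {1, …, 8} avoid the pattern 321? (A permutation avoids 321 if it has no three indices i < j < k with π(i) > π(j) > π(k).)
C_8 = 1430

These 321-avoiding permutations are counted by the Catalan number C_n = (1/(n + 1)) · C(2n, n). For n = 8: C_8 = (1/9) · C(16, 8) = 12870/9 = 1430.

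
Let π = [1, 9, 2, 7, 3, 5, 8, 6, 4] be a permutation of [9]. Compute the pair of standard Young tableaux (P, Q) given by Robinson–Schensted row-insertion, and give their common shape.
P = [1, 2, 3, 4, 6] / [5, 8] / [7] / [9];  Q = [1, 2, 4, 6, 7] / [3, 8] / [5] / [9];  common shape = (5, 2, 1, 1)

Row-insert the values π_1, π_2, … into P one at a time, bumping the leftmost entry strictly greater than the inserted value down to the next row. The recording tableau Q records, in position (i, j), the step at which that cell was added to P.
  Insert 1 (step 1): P = [1];  Q = [1]
  Insert 9 (step 2): P = [1, 9];  Q = [1, 2]
  Insert 2 (step 3): P = [1, 2] / [9];  Q = [1, 2] / [3]
  Insert 7 (step 4): P = [1, 2, 7] / [9];  Q = [1, 2, 4] / [3]
  Insert 3 (step 5): P = [1, 2, 3] / [7] / [9];  Q = [1, 2, 4] / [3] / [5]
  Insert 5 (step 6): P = [1, 2, 3, 5] / [7] / [9];  Q = [1, 2, 4, 6] / [3] / [5]
  Insert 8 (step 7): P = [1, 2, 3, 5, 8] / [7] / [9];  Q = [1, 2, 4, 6, 7] / [3] / [5]
  Insert 6 (step 8): P = [1, 2, 3, 5, 6] / [7, 8] / [9];  Q = [1, 2, 4, 6, 7] / [3, 8] / [5]
  Insert 4 (step 9): P = [1, 2, 3, 4, 6] / [5, 8] / [7] / [9];  Q = [1, 2, 4, 6, 7] / [3, 8] / [5] / [9]
Final shape: (5, 2, 1, 1).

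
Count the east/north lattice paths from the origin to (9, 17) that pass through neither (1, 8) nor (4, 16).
Number of paths = 2885600

Inclusion–exclusion. Total paths: C(26, 9) = 3124550. Through P₁: C(9, 1)·C(17, 8) = 218790. Through P₂: C(20, 4)·C(6, 5) = 29070. Since P₁ is strictly southwest of P₂, a monotone path through both must visit P₁ then P₂; paths through both = C(9, 1)·C(11, 3)·C(6, 5) = 8910. Avoid both = 3124550 − 218790 − 29070 + 8910 = 2885600.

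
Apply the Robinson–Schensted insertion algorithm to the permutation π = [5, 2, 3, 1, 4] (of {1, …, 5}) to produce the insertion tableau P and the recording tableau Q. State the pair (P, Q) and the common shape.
P = [1, 3, 4] / [2] / [5];  Q = [1, 3, 5] / [2] / [4];  common shape = (3, 1, 1)

Row-insert the values π_1, π_2, … into P one at a time, bumping the leftmost entry strictly greater than the inserted value down to the next row. The recording tableau Q records, in position (i, j), the step at which that cell was added to P.
  Insert 5 (step 1): P = [5];  Q = [1]
  Insert 2 (step 2): P = [2] / [5];  Q = [1] / [2]
  Insert 3 (step 3): P = [2, 3] / [5];  Q = [1, 3] / [2]
  Insert 1 (step 4): P = [1, 3] / [2] / [5];  Q = [1, 3] / [2] / [4]
  Insert 4 (step 5): P = [1, 3, 4] / [2] / [5];  Q = [1, 3, 5] / [2] / [4]
Final shape: (3, 1, 1).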